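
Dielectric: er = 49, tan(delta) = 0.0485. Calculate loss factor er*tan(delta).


Loss = 49 * 0.0485 = 2.377

2.377


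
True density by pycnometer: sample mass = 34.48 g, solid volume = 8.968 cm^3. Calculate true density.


TD = 34.48 / 8.968 = 3.845 g/cm^3

3.845


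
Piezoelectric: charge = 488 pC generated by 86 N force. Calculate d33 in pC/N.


d33 = 488 / 86 = 5.7 pC/N

5.7


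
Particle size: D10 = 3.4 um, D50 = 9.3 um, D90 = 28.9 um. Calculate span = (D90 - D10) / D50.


Span = (28.9 - 3.4) / 9.3 = 25.5 / 9.3 = 2.742

2.742


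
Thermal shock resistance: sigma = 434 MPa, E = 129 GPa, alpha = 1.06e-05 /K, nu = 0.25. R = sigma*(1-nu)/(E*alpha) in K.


R = 434*(1-0.25)/(129*1000*1.06e-05) = 238 K

238


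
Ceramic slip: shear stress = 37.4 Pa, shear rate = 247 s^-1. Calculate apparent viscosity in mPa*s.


eta = tau/gamma * 1000 = 37.4/247 * 1000 = 151.4 mPa*s

151.4


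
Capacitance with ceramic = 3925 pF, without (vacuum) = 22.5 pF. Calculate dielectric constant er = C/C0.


er = 3925 / 22.5 = 174.44

174.44


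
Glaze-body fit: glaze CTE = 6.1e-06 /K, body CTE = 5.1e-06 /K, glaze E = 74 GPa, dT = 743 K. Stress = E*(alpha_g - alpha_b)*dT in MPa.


Stress = 74*1000*(6.1e-06 - 5.1e-06)*743 = 55.0 MPa

55.0


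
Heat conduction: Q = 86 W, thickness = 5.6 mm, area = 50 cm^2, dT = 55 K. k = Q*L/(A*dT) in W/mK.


k = 86*5.6/1000/(50/10000*55) = 1.75 W/mK

1.75


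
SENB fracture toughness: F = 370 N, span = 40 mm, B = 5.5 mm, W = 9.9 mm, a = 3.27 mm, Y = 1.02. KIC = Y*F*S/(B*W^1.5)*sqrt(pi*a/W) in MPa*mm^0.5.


KIC = 1.02*370*40/(5.5*9.9^1.5)*sqrt(pi*3.27/9.9) = 89.76

89.76


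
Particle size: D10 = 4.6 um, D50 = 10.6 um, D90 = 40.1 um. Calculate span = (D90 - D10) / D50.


Span = (40.1 - 4.6) / 10.6 = 35.5 / 10.6 = 3.349

3.349


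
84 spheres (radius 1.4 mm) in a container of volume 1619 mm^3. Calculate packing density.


V_sphere = 4/3*pi*1.4^3 = 11.494 mm^3
Total V = 84*11.494 = 965.496 mm^3
PD = 965.496 / 1619 = 0.596

0.596


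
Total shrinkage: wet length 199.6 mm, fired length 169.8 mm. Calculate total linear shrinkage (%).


TS = (199.6 - 169.8) / 199.6 * 100 = 14.93%

14.93


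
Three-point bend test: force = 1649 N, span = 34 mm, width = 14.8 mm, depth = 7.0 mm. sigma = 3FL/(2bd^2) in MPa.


sigma = 3*1649*34/(2*14.8*7.0^2) = 116.0 MPa

116.0


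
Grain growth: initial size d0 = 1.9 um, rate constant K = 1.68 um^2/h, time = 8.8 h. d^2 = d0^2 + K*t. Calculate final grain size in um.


d^2 = 1.9^2 + 1.68*8.8 = 18.394
d = sqrt(18.394) = 4.29 um

4.29


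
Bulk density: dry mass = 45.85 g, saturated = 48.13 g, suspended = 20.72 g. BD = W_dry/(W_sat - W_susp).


BD = 45.85 / (48.13 - 20.72) = 45.85 / 27.41 = 1.673 g/cm^3

1.673


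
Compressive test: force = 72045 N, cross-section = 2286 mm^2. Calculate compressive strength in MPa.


CS = 72045 / 2286 = 31.5 MPa

31.5


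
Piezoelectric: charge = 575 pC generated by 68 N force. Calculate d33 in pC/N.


d33 = 575 / 68 = 8.5 pC/N

8.5


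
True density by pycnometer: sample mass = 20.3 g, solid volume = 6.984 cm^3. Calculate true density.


TD = 20.3 / 6.984 = 2.907 g/cm^3

2.907


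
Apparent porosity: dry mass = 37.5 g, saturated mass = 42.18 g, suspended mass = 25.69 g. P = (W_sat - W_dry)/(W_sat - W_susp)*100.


P = (42.18 - 37.5) / (42.18 - 25.69) * 100 = 4.68 / 16.49 * 100 = 28.4%

28.4


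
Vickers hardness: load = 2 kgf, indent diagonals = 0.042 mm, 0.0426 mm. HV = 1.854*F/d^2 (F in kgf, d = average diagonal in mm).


d_avg = (0.042+0.0426)/2 = 0.0423 mm
HV = 1.854*2/0.0423^2 = 2072

2072


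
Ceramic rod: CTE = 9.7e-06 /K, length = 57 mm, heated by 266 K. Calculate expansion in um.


dL = 9.7e-06 * 57 * 266 * 1000 = 147.071 um

147.071


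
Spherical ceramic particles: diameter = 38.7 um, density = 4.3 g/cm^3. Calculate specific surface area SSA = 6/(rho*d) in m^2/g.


SSA = 6 / (4.3 * 38.7) = 0.036 m^2/g

0.036


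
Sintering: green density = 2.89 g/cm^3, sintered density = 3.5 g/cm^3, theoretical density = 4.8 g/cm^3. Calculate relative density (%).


Relative = 3.5 / 4.8 * 100 = 72.9%

72.9


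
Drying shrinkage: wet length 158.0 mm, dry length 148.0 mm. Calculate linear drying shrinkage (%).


DS = (158.0 - 148.0) / 158.0 * 100 = 6.33%

6.33


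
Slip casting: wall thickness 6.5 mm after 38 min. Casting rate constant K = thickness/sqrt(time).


K = 6.5 / sqrt(38) = 6.5 / 6.1644 = 1.054 mm/min^0.5

1.054


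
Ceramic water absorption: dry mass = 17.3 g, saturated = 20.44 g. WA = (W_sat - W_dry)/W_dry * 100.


WA = (20.44 - 17.3) / 17.3 * 100 = 18.15%

18.15


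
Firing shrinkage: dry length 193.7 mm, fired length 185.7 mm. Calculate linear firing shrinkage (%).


FS = (193.7 - 185.7) / 193.7 * 100 = 4.13%

4.13


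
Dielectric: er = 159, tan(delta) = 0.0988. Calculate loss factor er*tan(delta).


Loss = 159 * 0.0988 = 15.709

15.709


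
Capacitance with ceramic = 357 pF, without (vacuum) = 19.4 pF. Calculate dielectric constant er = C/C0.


er = 357 / 19.4 = 18.4

18.4


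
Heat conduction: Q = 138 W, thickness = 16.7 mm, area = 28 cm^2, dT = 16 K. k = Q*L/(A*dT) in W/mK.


k = 138*16.7/1000/(28/10000*16) = 51.44 W/mK

51.44


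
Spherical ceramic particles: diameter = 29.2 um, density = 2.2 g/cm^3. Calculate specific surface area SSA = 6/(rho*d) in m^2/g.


SSA = 6 / (2.2 * 29.2) = 0.093 m^2/g

0.093


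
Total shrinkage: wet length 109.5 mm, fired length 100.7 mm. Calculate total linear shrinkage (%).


TS = (109.5 - 100.7) / 109.5 * 100 = 8.04%

8.04


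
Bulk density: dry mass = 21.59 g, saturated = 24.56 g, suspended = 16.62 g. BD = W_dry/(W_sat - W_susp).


BD = 21.59 / (24.56 - 16.62) = 21.59 / 7.94 = 2.719 g/cm^3

2.719


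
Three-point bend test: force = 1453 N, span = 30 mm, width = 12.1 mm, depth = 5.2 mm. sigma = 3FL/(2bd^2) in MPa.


sigma = 3*1453*30/(2*12.1*5.2^2) = 199.8 MPa

199.8


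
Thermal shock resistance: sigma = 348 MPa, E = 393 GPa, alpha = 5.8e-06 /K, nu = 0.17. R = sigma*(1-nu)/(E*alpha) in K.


R = 348*(1-0.17)/(393*1000*5.8e-06) = 127 K

127


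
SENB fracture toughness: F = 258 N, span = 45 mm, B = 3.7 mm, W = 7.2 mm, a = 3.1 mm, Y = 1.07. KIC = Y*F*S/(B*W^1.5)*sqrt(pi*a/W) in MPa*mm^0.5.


KIC = 1.07*258*45/(3.7*7.2^1.5)*sqrt(pi*3.1/7.2) = 202.12

202.12


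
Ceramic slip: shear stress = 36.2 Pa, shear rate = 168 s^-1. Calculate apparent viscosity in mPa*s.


eta = tau/gamma * 1000 = 36.2/168 * 1000 = 215.5 mPa*s

215.5


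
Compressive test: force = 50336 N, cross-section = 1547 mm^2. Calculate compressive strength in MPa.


CS = 50336 / 1547 = 32.5 MPa

32.5


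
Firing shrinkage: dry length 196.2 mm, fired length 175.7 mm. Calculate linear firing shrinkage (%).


FS = (196.2 - 175.7) / 196.2 * 100 = 10.45%

10.45


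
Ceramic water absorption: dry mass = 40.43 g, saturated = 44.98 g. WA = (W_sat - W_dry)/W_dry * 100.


WA = (44.98 - 40.43) / 40.43 * 100 = 11.25%

11.25


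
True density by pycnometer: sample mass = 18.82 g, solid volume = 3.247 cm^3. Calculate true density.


TD = 18.82 / 3.247 = 5.796 g/cm^3

5.796


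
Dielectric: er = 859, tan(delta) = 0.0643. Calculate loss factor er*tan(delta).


Loss = 859 * 0.0643 = 55.234

55.234


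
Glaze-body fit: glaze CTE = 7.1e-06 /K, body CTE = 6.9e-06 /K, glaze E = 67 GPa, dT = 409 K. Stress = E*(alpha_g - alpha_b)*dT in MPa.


Stress = 67*1000*(7.1e-06 - 6.9e-06)*409 = 5.5 MPa

5.5


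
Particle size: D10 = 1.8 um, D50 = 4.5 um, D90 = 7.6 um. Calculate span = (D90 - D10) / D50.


Span = (7.6 - 1.8) / 4.5 = 5.8 / 4.5 = 1.289

1.289


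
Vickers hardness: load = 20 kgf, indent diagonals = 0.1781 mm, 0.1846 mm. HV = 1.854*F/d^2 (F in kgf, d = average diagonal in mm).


d_avg = (0.1781+0.1846)/2 = 0.18135 mm
HV = 1.854*20/0.18135^2 = 1127

1127


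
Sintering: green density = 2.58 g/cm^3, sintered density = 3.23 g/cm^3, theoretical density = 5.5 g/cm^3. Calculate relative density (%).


Relative = 3.23 / 5.5 * 100 = 58.7%

58.7


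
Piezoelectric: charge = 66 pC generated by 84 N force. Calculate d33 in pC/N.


d33 = 66 / 84 = 0.8 pC/N

0.8


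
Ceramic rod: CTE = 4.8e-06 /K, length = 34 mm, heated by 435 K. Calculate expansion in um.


dL = 4.8e-06 * 34 * 435 * 1000 = 70.992 um

70.992


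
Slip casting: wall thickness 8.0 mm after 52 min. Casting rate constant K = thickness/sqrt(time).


K = 8.0 / sqrt(52) = 8.0 / 7.2111 = 1.109 mm/min^0.5

1.109


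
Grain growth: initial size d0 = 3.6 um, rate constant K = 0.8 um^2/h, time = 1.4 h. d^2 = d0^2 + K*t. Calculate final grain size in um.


d^2 = 3.6^2 + 0.8*1.4 = 14.08
d = sqrt(14.08) = 3.75 um

3.75


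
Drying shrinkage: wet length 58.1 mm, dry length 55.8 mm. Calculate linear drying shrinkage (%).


DS = (58.1 - 55.8) / 58.1 * 100 = 3.96%

3.96


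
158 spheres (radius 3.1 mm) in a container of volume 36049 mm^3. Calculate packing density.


V_sphere = 4/3*pi*3.1^3 = 124.7882 mm^3
Total V = 158*124.7882 = 19716.5356 mm^3
PD = 19716.5356 / 36049 = 0.547

0.547


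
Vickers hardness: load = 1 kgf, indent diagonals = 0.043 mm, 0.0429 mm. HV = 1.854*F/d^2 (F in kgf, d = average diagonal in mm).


d_avg = (0.043+0.0429)/2 = 0.04295 mm
HV = 1.854*1/0.04295^2 = 1005

1005


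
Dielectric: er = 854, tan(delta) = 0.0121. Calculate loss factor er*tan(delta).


Loss = 854 * 0.0121 = 10.333

10.333


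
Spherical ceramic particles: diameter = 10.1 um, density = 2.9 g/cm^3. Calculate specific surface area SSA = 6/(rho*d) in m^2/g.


SSA = 6 / (2.9 * 10.1) = 0.205 m^2/g

0.205


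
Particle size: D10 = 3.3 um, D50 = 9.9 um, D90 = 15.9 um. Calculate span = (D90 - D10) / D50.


Span = (15.9 - 3.3) / 9.9 = 12.6 / 9.9 = 1.273

1.273


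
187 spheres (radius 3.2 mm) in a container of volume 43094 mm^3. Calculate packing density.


V_sphere = 4/3*pi*3.2^3 = 137.2583 mm^3
Total V = 187*137.2583 = 25667.3021 mm^3
PD = 25667.3021 / 43094 = 0.596

0.596


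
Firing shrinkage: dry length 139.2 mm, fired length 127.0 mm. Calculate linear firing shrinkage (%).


FS = (139.2 - 127.0) / 139.2 * 100 = 8.76%

8.76


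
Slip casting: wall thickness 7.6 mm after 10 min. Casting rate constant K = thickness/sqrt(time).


K = 7.6 / sqrt(10) = 7.6 / 3.1623 = 2.403 mm/min^0.5

2.403


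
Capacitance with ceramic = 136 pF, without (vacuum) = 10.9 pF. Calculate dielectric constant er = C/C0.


er = 136 / 10.9 = 12.48

12.48


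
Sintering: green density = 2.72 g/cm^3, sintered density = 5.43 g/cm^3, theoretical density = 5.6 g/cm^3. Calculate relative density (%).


Relative = 5.43 / 5.6 * 100 = 97.0%

97.0


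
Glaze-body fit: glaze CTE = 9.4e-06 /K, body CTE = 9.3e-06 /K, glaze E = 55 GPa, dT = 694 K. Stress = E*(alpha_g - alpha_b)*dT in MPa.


Stress = 55*1000*(9.4e-06 - 9.3e-06)*694 = 3.8 MPa

3.8


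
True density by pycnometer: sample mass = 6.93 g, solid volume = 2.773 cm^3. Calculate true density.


TD = 6.93 / 2.773 = 2.499 g/cm^3

2.499


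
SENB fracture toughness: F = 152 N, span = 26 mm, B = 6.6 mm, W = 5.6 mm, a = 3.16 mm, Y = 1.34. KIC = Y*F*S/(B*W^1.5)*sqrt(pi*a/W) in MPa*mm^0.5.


KIC = 1.34*152*26/(6.6*5.6^1.5)*sqrt(pi*3.16/5.6) = 80.62

80.62


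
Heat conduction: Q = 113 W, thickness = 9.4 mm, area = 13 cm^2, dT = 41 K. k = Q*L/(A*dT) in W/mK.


k = 113*9.4/1000/(13/10000*41) = 19.93 W/mK

19.93


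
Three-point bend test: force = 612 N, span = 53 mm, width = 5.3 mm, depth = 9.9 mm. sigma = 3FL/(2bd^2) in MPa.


sigma = 3*612*53/(2*5.3*9.9^2) = 93.7 MPa

93.7


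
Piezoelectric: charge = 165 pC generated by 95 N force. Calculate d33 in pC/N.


d33 = 165 / 95 = 1.7 pC/N

1.7


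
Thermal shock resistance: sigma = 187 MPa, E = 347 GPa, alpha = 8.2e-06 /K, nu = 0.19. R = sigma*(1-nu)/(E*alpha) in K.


R = 187*(1-0.19)/(347*1000*8.2e-06) = 53 K

53


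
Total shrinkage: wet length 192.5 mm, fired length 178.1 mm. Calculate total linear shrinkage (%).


TS = (192.5 - 178.1) / 192.5 * 100 = 7.48%

7.48


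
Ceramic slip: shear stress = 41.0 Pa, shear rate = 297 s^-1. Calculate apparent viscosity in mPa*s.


eta = tau/gamma * 1000 = 41.0/297 * 1000 = 138.0 mPa*s

138.0


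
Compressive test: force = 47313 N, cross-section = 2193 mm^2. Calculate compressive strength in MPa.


CS = 47313 / 2193 = 21.6 MPa

21.6


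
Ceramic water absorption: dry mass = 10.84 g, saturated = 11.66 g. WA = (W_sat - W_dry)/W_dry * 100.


WA = (11.66 - 10.84) / 10.84 * 100 = 7.56%

7.56


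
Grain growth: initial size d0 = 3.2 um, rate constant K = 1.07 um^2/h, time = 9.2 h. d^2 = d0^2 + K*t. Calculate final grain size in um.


d^2 = 3.2^2 + 1.07*9.2 = 20.084
d = sqrt(20.084) = 4.48 um

4.48


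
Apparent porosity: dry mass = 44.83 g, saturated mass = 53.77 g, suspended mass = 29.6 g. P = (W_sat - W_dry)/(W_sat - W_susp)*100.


P = (53.77 - 44.83) / (53.77 - 29.6) * 100 = 8.94 / 24.17 * 100 = 37.0%

37.0


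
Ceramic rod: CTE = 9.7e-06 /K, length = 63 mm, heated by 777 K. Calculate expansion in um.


dL = 9.7e-06 * 63 * 777 * 1000 = 474.825 um

474.825


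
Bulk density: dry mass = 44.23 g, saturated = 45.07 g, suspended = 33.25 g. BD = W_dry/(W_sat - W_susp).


BD = 44.23 / (45.07 - 33.25) = 44.23 / 11.82 = 3.742 g/cm^3

3.742


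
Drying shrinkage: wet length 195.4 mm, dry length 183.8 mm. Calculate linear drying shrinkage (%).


DS = (195.4 - 183.8) / 195.4 * 100 = 5.94%

5.94


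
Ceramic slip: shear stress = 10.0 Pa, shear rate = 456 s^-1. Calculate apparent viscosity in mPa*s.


eta = tau/gamma * 1000 = 10.0/456 * 1000 = 21.9 mPa*s

21.9


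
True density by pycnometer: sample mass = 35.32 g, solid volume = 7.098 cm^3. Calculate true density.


TD = 35.32 / 7.098 = 4.976 g/cm^3

4.976


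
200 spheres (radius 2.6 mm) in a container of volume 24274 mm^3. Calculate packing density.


V_sphere = 4/3*pi*2.6^3 = 73.6222 mm^3
Total V = 200*73.6222 = 14724.44 mm^3
PD = 14724.44 / 24274 = 0.607

0.607


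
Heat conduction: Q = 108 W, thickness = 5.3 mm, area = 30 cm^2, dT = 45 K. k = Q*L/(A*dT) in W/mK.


k = 108*5.3/1000/(30/10000*45) = 4.24 W/mK

4.24


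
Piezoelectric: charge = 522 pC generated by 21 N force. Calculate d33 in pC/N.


d33 = 522 / 21 = 24.9 pC/N

24.9


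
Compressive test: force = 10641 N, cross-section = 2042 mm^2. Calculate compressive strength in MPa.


CS = 10641 / 2042 = 5.2 MPa

5.2


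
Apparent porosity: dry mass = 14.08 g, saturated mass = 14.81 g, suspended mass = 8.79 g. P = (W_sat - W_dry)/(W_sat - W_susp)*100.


P = (14.81 - 14.08) / (14.81 - 8.79) * 100 = 0.73 / 6.02 * 100 = 12.1%

12.1


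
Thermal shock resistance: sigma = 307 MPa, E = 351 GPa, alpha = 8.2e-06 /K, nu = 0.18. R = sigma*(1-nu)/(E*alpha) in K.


R = 307*(1-0.18)/(351*1000*8.2e-06) = 87 K

87


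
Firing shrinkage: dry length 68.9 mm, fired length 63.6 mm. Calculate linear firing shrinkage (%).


FS = (68.9 - 63.6) / 68.9 * 100 = 7.69%

7.69


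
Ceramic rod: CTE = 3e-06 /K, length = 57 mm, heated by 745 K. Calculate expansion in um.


dL = 3e-06 * 57 * 745 * 1000 = 127.395 um

127.395


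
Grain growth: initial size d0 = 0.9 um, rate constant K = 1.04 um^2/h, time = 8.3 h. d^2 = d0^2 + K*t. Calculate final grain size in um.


d^2 = 0.9^2 + 1.04*8.3 = 9.442
d = sqrt(9.442) = 3.07 um

3.07


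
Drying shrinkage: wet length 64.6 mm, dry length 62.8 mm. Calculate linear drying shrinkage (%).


DS = (64.6 - 62.8) / 64.6 * 100 = 2.79%

2.79


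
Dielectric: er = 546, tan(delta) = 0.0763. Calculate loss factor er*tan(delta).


Loss = 546 * 0.0763 = 41.66

41.66


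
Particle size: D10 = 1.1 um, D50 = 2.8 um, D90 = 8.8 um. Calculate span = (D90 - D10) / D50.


Span = (8.8 - 1.1) / 2.8 = 7.7 / 2.8 = 2.75

2.75


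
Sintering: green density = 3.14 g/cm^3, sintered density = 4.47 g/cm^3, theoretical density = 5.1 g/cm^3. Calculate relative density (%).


Relative = 4.47 / 5.1 * 100 = 87.6%

87.6


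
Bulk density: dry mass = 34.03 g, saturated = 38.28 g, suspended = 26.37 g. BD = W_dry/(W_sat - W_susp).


BD = 34.03 / (38.28 - 26.37) = 34.03 / 11.91 = 2.857 g/cm^3

2.857


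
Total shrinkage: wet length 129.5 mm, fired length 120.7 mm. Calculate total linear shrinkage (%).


TS = (129.5 - 120.7) / 129.5 * 100 = 6.8%

6.8


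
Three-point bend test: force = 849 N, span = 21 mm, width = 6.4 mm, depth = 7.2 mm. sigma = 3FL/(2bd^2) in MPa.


sigma = 3*849*21/(2*6.4*7.2^2) = 80.6 MPa

80.6


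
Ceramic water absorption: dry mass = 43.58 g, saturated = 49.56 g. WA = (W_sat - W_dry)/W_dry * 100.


WA = (49.56 - 43.58) / 43.58 * 100 = 13.72%

13.72


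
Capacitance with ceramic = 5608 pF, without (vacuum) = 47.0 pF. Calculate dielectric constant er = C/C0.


er = 5608 / 47.0 = 119.32

119.32


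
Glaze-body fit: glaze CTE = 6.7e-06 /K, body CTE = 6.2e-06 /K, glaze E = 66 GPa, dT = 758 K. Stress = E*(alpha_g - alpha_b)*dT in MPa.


Stress = 66*1000*(6.7e-06 - 6.2e-06)*758 = 25.0 MPa

25.0


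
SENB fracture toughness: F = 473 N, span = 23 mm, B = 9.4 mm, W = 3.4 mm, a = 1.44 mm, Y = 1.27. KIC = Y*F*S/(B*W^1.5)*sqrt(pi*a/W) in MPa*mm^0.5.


KIC = 1.27*473*23/(9.4*3.4^1.5)*sqrt(pi*1.44/3.4) = 270.44

270.44


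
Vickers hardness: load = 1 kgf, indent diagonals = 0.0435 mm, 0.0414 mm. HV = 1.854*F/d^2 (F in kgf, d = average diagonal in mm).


d_avg = (0.0435+0.0414)/2 = 0.04245 mm
HV = 1.854*1/0.04245^2 = 1029

1029


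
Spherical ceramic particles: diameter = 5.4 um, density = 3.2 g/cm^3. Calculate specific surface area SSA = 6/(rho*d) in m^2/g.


SSA = 6 / (3.2 * 5.4) = 0.347 m^2/g

0.347


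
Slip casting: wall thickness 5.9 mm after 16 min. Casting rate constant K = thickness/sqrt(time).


K = 5.9 / sqrt(16) = 5.9 / 4.0 = 1.475 mm/min^0.5

1.475


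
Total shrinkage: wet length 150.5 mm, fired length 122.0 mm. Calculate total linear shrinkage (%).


TS = (150.5 - 122.0) / 150.5 * 100 = 18.94%

18.94


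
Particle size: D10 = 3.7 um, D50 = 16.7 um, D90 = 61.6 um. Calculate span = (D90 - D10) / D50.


Span = (61.6 - 3.7) / 16.7 = 57.9 / 16.7 = 3.467

3.467


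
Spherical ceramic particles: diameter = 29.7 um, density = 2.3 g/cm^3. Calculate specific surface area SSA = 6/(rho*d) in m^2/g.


SSA = 6 / (2.3 * 29.7) = 0.088 m^2/g

0.088


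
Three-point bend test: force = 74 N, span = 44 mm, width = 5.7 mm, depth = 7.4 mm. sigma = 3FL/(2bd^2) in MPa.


sigma = 3*74*44/(2*5.7*7.4^2) = 15.6 MPa

15.6


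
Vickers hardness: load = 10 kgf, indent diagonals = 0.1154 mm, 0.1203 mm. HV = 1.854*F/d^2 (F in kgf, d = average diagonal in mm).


d_avg = (0.1154+0.1203)/2 = 0.11785 mm
HV = 1.854*10/0.11785^2 = 1335

1335


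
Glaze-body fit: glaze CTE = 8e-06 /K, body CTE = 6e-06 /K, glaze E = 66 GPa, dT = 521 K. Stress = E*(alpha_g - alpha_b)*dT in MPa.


Stress = 66*1000*(8e-06 - 6e-06)*521 = 68.8 MPa

68.8


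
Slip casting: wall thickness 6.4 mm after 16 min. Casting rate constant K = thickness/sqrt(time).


K = 6.4 / sqrt(16) = 6.4 / 4.0 = 1.6 mm/min^0.5

1.6


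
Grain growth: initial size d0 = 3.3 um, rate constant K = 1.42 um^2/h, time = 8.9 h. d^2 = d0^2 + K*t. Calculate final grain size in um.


d^2 = 3.3^2 + 1.42*8.9 = 23.528
d = sqrt(23.528) = 4.85 um

4.85


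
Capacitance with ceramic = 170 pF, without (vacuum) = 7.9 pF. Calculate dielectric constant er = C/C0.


er = 170 / 7.9 = 21.52

21.52


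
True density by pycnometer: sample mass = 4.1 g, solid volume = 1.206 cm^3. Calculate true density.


TD = 4.1 / 1.206 = 3.4 g/cm^3

3.4


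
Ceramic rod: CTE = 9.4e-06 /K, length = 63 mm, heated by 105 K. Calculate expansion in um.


dL = 9.4e-06 * 63 * 105 * 1000 = 62.181 um

62.181


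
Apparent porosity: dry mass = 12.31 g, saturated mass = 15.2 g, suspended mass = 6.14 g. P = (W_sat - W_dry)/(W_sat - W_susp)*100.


P = (15.2 - 12.31) / (15.2 - 6.14) * 100 = 2.89 / 9.06 * 100 = 31.9%

31.9


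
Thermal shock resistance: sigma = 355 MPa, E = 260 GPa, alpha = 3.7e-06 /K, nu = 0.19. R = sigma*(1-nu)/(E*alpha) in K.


R = 355*(1-0.19)/(260*1000*3.7e-06) = 299 K

299


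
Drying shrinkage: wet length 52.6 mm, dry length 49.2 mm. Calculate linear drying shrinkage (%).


DS = (52.6 - 49.2) / 52.6 * 100 = 6.46%

6.46


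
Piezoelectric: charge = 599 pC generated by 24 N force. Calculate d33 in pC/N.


d33 = 599 / 24 = 25.0 pC/N

25.0


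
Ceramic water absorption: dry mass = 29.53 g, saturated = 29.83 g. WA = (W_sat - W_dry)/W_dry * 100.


WA = (29.83 - 29.53) / 29.53 * 100 = 1.02%

1.02


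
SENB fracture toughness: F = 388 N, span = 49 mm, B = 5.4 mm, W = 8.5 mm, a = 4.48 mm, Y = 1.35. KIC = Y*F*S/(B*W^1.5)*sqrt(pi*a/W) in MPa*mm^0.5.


KIC = 1.35*388*49/(5.4*8.5^1.5)*sqrt(pi*4.48/8.5) = 246.8

246.8


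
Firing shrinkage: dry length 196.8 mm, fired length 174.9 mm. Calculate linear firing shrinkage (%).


FS = (196.8 - 174.9) / 196.8 * 100 = 11.13%

11.13


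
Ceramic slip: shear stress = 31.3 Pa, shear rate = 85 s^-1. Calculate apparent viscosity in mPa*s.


eta = tau/gamma * 1000 = 31.3/85 * 1000 = 368.2 mPa*s

368.2


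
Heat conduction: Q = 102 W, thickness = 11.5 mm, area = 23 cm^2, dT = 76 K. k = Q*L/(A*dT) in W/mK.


k = 102*11.5/1000/(23/10000*76) = 6.71 W/mK

6.71


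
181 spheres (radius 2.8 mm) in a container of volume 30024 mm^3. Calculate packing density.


V_sphere = 4/3*pi*2.8^3 = 91.9523 mm^3
Total V = 181*91.9523 = 16643.3663 mm^3
PD = 16643.3663 / 30024 = 0.554

0.554


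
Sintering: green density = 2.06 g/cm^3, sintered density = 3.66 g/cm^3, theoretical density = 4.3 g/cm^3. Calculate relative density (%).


Relative = 3.66 / 4.3 * 100 = 85.1%

85.1


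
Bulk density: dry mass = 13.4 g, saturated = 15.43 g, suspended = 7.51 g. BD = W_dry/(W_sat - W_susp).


BD = 13.4 / (15.43 - 7.51) = 13.4 / 7.92 = 1.692 g/cm^3

1.692


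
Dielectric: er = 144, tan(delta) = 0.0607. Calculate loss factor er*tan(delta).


Loss = 144 * 0.0607 = 8.741

8.741


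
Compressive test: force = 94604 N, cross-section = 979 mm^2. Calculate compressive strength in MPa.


CS = 94604 / 979 = 96.6 MPa

96.6


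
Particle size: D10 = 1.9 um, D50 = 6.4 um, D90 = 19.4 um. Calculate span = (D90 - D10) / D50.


Span = (19.4 - 1.9) / 6.4 = 17.5 / 6.4 = 2.734

2.734


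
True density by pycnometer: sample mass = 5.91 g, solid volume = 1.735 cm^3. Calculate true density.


TD = 5.91 / 1.735 = 3.406 g/cm^3

3.406


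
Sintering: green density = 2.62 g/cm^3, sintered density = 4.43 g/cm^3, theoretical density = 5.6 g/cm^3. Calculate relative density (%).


Relative = 4.43 / 5.6 * 100 = 79.1%

79.1


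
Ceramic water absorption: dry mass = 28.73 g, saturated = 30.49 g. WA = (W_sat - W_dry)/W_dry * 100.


WA = (30.49 - 28.73) / 28.73 * 100 = 6.13%

6.13


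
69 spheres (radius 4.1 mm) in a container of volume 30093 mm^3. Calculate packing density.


V_sphere = 4/3*pi*4.1^3 = 288.6956 mm^3
Total V = 69*288.6956 = 19919.9964 mm^3
PD = 19919.9964 / 30093 = 0.662

0.662


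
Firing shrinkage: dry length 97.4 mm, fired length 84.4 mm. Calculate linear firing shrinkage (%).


FS = (97.4 - 84.4) / 97.4 * 100 = 13.35%

13.35


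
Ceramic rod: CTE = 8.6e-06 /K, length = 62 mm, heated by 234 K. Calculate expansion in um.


dL = 8.6e-06 * 62 * 234 * 1000 = 124.769 um

124.769


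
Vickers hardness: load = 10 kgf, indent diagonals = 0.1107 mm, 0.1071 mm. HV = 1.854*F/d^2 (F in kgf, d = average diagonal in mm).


d_avg = (0.1107+0.1071)/2 = 0.1089 mm
HV = 1.854*10/0.1089^2 = 1563

1563


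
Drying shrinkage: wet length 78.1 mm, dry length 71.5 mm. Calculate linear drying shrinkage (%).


DS = (78.1 - 71.5) / 78.1 * 100 = 8.45%

8.45


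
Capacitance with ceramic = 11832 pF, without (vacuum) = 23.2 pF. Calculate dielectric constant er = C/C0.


er = 11832 / 23.2 = 510.0

510.0


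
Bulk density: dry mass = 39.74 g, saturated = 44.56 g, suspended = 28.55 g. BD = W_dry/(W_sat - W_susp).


BD = 39.74 / (44.56 - 28.55) = 39.74 / 16.01 = 2.482 g/cm^3

2.482


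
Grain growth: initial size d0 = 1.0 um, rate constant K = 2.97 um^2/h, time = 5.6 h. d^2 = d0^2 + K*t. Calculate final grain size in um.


d^2 = 1.0^2 + 2.97*5.6 = 17.632
d = sqrt(17.632) = 4.2 um

4.2


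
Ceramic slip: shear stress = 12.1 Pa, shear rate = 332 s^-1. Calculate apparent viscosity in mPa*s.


eta = tau/gamma * 1000 = 12.1/332 * 1000 = 36.4 mPa*s

36.4


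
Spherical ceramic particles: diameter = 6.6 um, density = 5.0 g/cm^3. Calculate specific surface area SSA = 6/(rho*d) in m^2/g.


SSA = 6 / (5.0 * 6.6) = 0.182 m^2/g

0.182


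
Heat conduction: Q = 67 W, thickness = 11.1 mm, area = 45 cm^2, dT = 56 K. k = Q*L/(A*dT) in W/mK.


k = 67*11.1/1000/(45/10000*56) = 2.95 W/mK

2.95


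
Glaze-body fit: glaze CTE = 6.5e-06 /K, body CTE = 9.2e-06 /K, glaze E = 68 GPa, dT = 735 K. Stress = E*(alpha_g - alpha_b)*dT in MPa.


Stress = 68*1000*(6.5e-06 - 9.2e-06)*735 = -134.9 MPa

-134.9


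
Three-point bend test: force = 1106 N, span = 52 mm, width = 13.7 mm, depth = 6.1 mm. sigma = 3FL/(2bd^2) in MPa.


sigma = 3*1106*52/(2*13.7*6.1^2) = 169.2 MPa

169.2


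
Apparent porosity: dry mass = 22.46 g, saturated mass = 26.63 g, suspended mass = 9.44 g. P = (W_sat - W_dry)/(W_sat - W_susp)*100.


P = (26.63 - 22.46) / (26.63 - 9.44) * 100 = 4.17 / 17.19 * 100 = 24.3%

24.3


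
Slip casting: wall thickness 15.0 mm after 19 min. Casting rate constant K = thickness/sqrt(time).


K = 15.0 / sqrt(19) = 15.0 / 4.3589 = 3.441 mm/min^0.5

3.441


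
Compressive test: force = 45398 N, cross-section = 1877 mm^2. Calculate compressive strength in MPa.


CS = 45398 / 1877 = 24.2 MPa

24.2


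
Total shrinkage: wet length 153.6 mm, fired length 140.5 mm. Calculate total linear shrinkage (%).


TS = (153.6 - 140.5) / 153.6 * 100 = 8.53%

8.53


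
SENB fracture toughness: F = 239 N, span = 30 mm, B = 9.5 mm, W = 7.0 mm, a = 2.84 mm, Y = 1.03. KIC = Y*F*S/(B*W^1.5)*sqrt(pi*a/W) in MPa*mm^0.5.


KIC = 1.03*239*30/(9.5*7.0^1.5)*sqrt(pi*2.84/7.0) = 47.39

47.39


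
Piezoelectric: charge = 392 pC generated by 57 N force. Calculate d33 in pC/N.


d33 = 392 / 57 = 6.9 pC/N

6.9


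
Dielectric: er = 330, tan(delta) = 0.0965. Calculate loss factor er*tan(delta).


Loss = 330 * 0.0965 = 31.845

31.845


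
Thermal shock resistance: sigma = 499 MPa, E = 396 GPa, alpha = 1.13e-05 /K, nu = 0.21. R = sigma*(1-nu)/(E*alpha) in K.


R = 499*(1-0.21)/(396*1000*1.13e-05) = 88 K

88


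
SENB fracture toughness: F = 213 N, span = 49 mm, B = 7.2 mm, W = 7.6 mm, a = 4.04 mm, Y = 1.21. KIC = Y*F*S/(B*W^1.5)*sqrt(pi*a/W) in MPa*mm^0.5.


KIC = 1.21*213*49/(7.2*7.6^1.5)*sqrt(pi*4.04/7.6) = 108.18

108.18


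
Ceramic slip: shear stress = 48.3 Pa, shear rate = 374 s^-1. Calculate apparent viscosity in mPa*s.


eta = tau/gamma * 1000 = 48.3/374 * 1000 = 129.1 mPa*s

129.1


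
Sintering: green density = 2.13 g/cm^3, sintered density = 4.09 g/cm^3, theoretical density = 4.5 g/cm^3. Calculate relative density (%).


Relative = 4.09 / 4.5 * 100 = 90.9%

90.9


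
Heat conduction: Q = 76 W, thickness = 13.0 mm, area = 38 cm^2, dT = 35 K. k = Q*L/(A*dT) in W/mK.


k = 76*13.0/1000/(38/10000*35) = 7.43 W/mK

7.43


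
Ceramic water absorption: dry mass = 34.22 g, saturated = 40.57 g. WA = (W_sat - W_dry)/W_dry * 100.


WA = (40.57 - 34.22) / 34.22 * 100 = 18.56%

18.56


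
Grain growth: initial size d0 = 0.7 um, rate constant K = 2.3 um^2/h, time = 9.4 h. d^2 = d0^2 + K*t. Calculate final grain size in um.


d^2 = 0.7^2 + 2.3*9.4 = 22.11
d = sqrt(22.11) = 4.7 um

4.7


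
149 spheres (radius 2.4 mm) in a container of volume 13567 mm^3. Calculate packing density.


V_sphere = 4/3*pi*2.4^3 = 57.9058 mm^3
Total V = 149*57.9058 = 8627.9642 mm^3
PD = 8627.9642 / 13567 = 0.636

0.636


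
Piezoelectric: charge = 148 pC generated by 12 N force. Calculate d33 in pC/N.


d33 = 148 / 12 = 12.3 pC/N

12.3


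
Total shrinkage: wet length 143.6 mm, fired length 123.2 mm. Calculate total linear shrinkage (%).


TS = (143.6 - 123.2) / 143.6 * 100 = 14.21%

14.21


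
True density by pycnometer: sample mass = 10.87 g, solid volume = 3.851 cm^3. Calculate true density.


TD = 10.87 / 3.851 = 2.823 g/cm^3

2.823


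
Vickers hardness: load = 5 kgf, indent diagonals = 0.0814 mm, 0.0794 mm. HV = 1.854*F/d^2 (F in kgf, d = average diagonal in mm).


d_avg = (0.0814+0.0794)/2 = 0.0804 mm
HV = 1.854*5/0.0804^2 = 1434

1434


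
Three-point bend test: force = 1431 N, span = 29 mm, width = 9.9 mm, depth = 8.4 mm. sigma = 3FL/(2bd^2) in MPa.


sigma = 3*1431*29/(2*9.9*8.4^2) = 89.1 MPa

89.1


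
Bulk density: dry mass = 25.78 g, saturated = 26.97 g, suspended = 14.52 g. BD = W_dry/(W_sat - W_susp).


BD = 25.78 / (26.97 - 14.52) = 25.78 / 12.45 = 2.071 g/cm^3

2.071


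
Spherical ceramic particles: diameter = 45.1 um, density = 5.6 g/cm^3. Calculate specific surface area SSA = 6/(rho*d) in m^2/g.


SSA = 6 / (5.6 * 45.1) = 0.024 m^2/g

0.024


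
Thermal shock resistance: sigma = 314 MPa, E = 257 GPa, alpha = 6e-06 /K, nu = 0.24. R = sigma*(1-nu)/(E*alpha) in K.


R = 314*(1-0.24)/(257*1000*6e-06) = 155 K

155


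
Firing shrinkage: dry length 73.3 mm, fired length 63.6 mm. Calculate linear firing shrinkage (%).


FS = (73.3 - 63.6) / 73.3 * 100 = 13.23%

13.23


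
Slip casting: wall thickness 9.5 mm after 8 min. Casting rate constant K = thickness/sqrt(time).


K = 9.5 / sqrt(8) = 9.5 / 2.8284 = 3.359 mm/min^0.5

3.359


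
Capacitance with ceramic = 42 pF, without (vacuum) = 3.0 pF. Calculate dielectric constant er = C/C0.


er = 42 / 3.0 = 14.0

14.0


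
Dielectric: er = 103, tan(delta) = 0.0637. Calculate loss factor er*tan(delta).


Loss = 103 * 0.0637 = 6.561

6.561


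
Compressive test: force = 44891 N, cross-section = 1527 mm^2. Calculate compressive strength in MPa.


CS = 44891 / 1527 = 29.4 MPa

29.4


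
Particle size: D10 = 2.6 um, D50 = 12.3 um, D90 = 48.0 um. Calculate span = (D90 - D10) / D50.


Span = (48.0 - 2.6) / 12.3 = 45.4 / 12.3 = 3.691

3.691


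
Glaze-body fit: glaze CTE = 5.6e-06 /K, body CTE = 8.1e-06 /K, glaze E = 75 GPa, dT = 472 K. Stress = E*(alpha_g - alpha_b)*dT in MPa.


Stress = 75*1000*(5.6e-06 - 8.1e-06)*472 = -88.5 MPa

-88.5


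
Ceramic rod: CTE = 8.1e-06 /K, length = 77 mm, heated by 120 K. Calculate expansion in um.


dL = 8.1e-06 * 77 * 120 * 1000 = 74.844 um

74.844


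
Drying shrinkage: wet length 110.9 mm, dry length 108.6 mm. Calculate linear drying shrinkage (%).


DS = (110.9 - 108.6) / 110.9 * 100 = 2.07%

2.07


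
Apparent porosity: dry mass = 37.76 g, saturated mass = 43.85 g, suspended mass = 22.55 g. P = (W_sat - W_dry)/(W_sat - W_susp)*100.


P = (43.85 - 37.76) / (43.85 - 22.55) * 100 = 6.09 / 21.3 * 100 = 28.6%

28.6


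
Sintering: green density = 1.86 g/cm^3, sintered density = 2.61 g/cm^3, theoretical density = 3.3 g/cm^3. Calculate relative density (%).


Relative = 2.61 / 3.3 * 100 = 79.1%

79.1


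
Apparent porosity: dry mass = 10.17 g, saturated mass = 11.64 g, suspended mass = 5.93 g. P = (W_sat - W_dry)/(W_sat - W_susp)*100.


P = (11.64 - 10.17) / (11.64 - 5.93) * 100 = 1.47 / 5.71 * 100 = 25.7%

25.7


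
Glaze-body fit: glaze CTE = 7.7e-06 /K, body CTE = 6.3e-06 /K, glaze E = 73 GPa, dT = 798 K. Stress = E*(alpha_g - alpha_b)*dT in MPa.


Stress = 73*1000*(7.7e-06 - 6.3e-06)*798 = 81.6 MPa

81.6


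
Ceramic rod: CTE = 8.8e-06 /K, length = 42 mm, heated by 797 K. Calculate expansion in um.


dL = 8.8e-06 * 42 * 797 * 1000 = 294.571 um

294.571


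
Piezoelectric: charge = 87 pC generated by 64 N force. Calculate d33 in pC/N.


d33 = 87 / 64 = 1.4 pC/N

1.4


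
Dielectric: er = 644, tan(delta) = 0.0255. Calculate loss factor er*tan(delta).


Loss = 644 * 0.0255 = 16.422

16.422


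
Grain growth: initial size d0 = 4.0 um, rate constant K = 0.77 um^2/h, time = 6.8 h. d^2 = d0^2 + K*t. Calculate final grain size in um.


d^2 = 4.0^2 + 0.77*6.8 = 21.236
d = sqrt(21.236) = 4.61 um

4.61


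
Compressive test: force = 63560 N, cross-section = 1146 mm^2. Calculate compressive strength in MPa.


CS = 63560 / 1146 = 55.5 MPa

55.5


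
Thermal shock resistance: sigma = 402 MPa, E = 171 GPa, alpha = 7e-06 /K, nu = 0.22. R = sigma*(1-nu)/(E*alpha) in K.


R = 402*(1-0.22)/(171*1000*7e-06) = 262 K

262


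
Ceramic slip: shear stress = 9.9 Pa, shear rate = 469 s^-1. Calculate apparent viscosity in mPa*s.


eta = tau/gamma * 1000 = 9.9/469 * 1000 = 21.1 mPa*s

21.1


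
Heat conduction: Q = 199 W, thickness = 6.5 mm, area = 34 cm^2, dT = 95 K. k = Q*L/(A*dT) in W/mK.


k = 199*6.5/1000/(34/10000*95) = 4.0 W/mK

4.0


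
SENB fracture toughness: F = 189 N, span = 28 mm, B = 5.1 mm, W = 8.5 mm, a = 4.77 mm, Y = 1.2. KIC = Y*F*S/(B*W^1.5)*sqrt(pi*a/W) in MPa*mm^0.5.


KIC = 1.2*189*28/(5.1*8.5^1.5)*sqrt(pi*4.77/8.5) = 66.72

66.72


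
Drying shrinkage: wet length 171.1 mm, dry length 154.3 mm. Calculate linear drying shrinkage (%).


DS = (171.1 - 154.3) / 171.1 * 100 = 9.82%

9.82


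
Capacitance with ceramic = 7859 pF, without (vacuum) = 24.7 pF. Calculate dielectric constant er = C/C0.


er = 7859 / 24.7 = 318.18

318.18


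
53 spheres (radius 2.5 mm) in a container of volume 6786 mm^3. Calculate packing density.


V_sphere = 4/3*pi*2.5^3 = 65.4498 mm^3
Total V = 53*65.4498 = 3468.8394 mm^3
PD = 3468.8394 / 6786 = 0.511

0.511


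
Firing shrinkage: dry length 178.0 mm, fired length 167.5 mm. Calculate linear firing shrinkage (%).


FS = (178.0 - 167.5) / 178.0 * 100 = 5.9%

5.9


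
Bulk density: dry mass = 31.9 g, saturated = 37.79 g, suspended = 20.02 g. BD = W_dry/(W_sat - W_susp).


BD = 31.9 / (37.79 - 20.02) = 31.9 / 17.77 = 1.795 g/cm^3

1.795


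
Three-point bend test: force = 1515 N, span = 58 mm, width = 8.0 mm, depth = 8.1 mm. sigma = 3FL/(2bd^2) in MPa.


sigma = 3*1515*58/(2*8.0*8.1^2) = 251.1 MPa

251.1


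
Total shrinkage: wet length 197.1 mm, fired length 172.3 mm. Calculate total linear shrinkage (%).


TS = (197.1 - 172.3) / 197.1 * 100 = 12.58%

12.58


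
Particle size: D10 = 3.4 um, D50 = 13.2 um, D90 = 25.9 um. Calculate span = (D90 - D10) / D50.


Span = (25.9 - 3.4) / 13.2 = 22.5 / 13.2 = 1.705

1.705


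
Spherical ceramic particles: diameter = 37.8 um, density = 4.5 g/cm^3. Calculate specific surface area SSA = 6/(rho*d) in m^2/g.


SSA = 6 / (4.5 * 37.8) = 0.035 m^2/g

0.035


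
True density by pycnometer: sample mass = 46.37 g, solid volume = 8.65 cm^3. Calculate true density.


TD = 46.37 / 8.65 = 5.361 g/cm^3

5.361


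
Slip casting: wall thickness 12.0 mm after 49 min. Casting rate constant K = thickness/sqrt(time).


K = 12.0 / sqrt(49) = 12.0 / 7.0 = 1.714 mm/min^0.5

1.714


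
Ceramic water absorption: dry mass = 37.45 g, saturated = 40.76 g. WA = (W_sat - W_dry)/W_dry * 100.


WA = (40.76 - 37.45) / 37.45 * 100 = 8.84%

8.84


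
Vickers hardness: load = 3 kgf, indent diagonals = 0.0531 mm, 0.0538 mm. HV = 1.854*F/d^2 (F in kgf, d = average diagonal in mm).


d_avg = (0.0531+0.0538)/2 = 0.05345 mm
HV = 1.854*3/0.05345^2 = 1947

1947


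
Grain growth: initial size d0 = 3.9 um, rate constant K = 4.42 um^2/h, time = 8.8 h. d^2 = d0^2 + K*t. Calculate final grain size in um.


d^2 = 3.9^2 + 4.42*8.8 = 54.106
d = sqrt(54.106) = 7.36 um

7.36


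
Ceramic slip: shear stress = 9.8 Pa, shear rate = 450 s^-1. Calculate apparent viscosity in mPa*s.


eta = tau/gamma * 1000 = 9.8/450 * 1000 = 21.8 mPa*s

21.8


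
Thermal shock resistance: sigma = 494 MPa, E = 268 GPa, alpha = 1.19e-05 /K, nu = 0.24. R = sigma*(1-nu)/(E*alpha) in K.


R = 494*(1-0.24)/(268*1000*1.19e-05) = 118 K

118


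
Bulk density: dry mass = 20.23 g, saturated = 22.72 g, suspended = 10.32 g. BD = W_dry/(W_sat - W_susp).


BD = 20.23 / (22.72 - 10.32) = 20.23 / 12.4 = 1.631 g/cm^3

1.631


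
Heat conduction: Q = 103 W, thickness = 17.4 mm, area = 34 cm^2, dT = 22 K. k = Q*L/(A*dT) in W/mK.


k = 103*17.4/1000/(34/10000*22) = 23.96 W/mK

23.96


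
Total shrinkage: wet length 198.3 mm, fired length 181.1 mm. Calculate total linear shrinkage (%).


TS = (198.3 - 181.1) / 198.3 * 100 = 8.67%

8.67


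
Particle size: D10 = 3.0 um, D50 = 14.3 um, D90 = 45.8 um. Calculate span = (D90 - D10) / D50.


Span = (45.8 - 3.0) / 14.3 = 42.8 / 14.3 = 2.993

2.993


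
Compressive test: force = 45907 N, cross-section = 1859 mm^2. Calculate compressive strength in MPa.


CS = 45907 / 1859 = 24.7 MPa

24.7


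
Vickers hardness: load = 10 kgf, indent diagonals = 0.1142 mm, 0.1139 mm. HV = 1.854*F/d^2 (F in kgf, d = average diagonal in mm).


d_avg = (0.1142+0.1139)/2 = 0.11405 mm
HV = 1.854*10/0.11405^2 = 1425

1425


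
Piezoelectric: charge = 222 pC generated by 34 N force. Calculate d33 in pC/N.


d33 = 222 / 34 = 6.5 pC/N

6.5


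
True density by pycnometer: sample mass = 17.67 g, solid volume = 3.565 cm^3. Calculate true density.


TD = 17.67 / 3.565 = 4.957 g/cm^3

4.957


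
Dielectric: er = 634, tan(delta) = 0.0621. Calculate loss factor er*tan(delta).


Loss = 634 * 0.0621 = 39.371

39.371


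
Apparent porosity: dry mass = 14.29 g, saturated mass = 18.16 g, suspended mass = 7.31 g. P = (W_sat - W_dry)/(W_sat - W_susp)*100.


P = (18.16 - 14.29) / (18.16 - 7.31) * 100 = 3.87 / 10.85 * 100 = 35.7%

35.7


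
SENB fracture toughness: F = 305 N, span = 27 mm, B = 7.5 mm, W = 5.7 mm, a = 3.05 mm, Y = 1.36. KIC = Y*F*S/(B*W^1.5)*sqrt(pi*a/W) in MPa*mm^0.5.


KIC = 1.36*305*27/(7.5*5.7^1.5)*sqrt(pi*3.05/5.7) = 142.27

142.27


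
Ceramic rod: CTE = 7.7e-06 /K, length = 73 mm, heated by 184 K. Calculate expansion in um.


dL = 7.7e-06 * 73 * 184 * 1000 = 103.426 um

103.426


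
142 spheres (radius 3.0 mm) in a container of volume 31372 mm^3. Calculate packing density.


V_sphere = 4/3*pi*3.0^3 = 113.0973 mm^3
Total V = 142*113.0973 = 16059.8166 mm^3
PD = 16059.8166 / 31372 = 0.512

0.512


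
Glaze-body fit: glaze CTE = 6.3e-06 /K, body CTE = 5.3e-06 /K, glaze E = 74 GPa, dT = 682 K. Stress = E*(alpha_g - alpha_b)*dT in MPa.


Stress = 74*1000*(6.3e-06 - 5.3e-06)*682 = 50.5 MPa

50.5


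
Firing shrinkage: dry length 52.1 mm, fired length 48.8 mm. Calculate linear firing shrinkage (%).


FS = (52.1 - 48.8) / 52.1 * 100 = 6.33%

6.33


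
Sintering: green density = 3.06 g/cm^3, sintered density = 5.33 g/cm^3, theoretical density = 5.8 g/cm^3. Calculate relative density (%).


Relative = 5.33 / 5.8 * 100 = 91.9%

91.9


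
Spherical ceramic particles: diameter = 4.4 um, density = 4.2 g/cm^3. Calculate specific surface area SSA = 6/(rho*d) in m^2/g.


SSA = 6 / (4.2 * 4.4) = 0.325 m^2/g

0.325


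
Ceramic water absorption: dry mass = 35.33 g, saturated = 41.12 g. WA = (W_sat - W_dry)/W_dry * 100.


WA = (41.12 - 35.33) / 35.33 * 100 = 16.39%

16.39


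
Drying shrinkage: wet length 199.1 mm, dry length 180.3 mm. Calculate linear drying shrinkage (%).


DS = (199.1 - 180.3) / 199.1 * 100 = 9.44%

9.44
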